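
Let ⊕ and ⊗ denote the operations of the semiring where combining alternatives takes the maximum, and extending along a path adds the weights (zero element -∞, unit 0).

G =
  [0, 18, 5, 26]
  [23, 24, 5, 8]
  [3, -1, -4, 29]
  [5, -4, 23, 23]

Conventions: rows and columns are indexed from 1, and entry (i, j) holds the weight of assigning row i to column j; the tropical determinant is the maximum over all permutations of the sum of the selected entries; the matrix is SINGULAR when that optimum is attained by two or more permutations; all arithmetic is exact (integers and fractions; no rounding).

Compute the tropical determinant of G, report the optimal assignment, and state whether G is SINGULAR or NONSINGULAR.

σ = (1, 2, 3, 4): 0 + 24 + (-4) + 23 = 43
σ = (1, 2, 4, 3): 0 + 24 + 29 + 23 = 76
σ = (1, 3, 2, 4): 0 + 5 + (-1) + 23 = 27
σ = (1, 3, 4, 2): 0 + 5 + 29 + (-4) = 30
σ = (1, 4, 2, 3): 0 + 8 + (-1) + 23 = 30
σ = (1, 4, 3, 2): 0 + 8 + (-4) + (-4) = 0
σ = (2, 1, 3, 4): 18 + 23 + (-4) + 23 = 60
σ = (2, 1, 4, 3): 18 + 23 + 29 + 23 = 93
σ = (2, 3, 1, 4): 18 + 5 + 3 + 23 = 49
σ = (2, 3, 4, 1): 18 + 5 + 29 + 5 = 57
σ = (2, 4, 1, 3): 18 + 8 + 3 + 23 = 52
σ = (2, 4, 3, 1): 18 + 8 + (-4) + 5 = 27
σ = (3, 1, 2, 4): 5 + 23 + (-1) + 23 = 50
σ = (3, 1, 4, 2): 5 + 23 + 29 + (-4) = 53
σ = (3, 2, 1, 4): 5 + 24 + 3 + 23 = 55
σ = (3, 2, 4, 1): 5 + 24 + 29 + 5 = 63
σ = (3, 4, 1, 2): 5 + 8 + 3 + (-4) = 12
σ = (3, 4, 2, 1): 5 + 8 + (-1) + 5 = 17
σ = (4, 1, 2, 3): 26 + 23 + (-1) + 23 = 71
σ = (4, 1, 3, 2): 26 + 23 + (-4) + (-4) = 41
σ = (4, 2, 1, 3): 26 + 24 + 3 + 23 = 76
σ = (4, 2, 3, 1): 26 + 24 + (-4) + 5 = 51
σ = (4, 3, 1, 2): 26 + 5 + 3 + (-4) = 30
σ = (4, 3, 2, 1): 26 + 5 + (-1) + 5 = 35
Optimal value attained by: σ = (2, 1, 4, 3).
Answer: det⊕(G) = 93; verdict: NONSINGULAR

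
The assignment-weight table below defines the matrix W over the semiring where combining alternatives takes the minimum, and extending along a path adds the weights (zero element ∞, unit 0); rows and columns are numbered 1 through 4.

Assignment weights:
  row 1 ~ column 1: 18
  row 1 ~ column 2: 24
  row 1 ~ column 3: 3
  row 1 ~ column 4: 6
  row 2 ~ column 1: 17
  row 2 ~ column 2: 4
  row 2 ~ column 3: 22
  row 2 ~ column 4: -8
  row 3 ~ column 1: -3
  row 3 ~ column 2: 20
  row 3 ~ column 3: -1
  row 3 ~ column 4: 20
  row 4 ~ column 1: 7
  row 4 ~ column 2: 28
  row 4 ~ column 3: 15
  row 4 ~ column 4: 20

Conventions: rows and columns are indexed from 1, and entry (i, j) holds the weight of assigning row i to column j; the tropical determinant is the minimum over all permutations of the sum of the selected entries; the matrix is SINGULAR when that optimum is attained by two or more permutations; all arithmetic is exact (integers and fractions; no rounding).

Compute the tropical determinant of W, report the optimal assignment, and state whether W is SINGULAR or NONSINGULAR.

σ = (1, 2, 3, 4): 18 + 4 + (-1) + 20 = 41
σ = (1, 2, 4, 3): 18 + 4 + 20 + 15 = 57
σ = (1, 3, 2, 4): 18 + 22 + 20 + 20 = 80
σ = (1, 3, 4, 2): 18 + 22 + 20 + 28 = 88
σ = (1, 4, 2, 3): 18 + (-8) + 20 + 15 = 45
σ = (1, 4, 3, 2): 18 + (-8) + (-1) + 28 = 37
σ = (2, 1, 3, 4): 24 + 17 + (-1) + 20 = 60
σ = (2, 1, 4, 3): 24 + 17 + 20 + 15 = 76
σ = (2, 3, 1, 4): 24 + 22 + (-3) + 20 = 63
σ = (2, 3, 4, 1): 24 + 22 + 20 + 7 = 73
σ = (2, 4, 1, 3): 24 + (-8) + (-3) + 15 = 28
σ = (2, 4, 3, 1): 24 + (-8) + (-1) + 7 = 22
σ = (3, 1, 2, 4): 3 + 17 + 20 + 20 = 60
σ = (3, 1, 4, 2): 3 + 17 + 20 + 28 = 68
σ = (3, 2, 1, 4): 3 + 4 + (-3) + 20 = 24
σ = (3, 2, 4, 1): 3 + 4 + 20 + 7 = 34
σ = (3, 4, 1, 2): 3 + (-8) + (-3) + 28 = 20
σ = (3, 4, 2, 1): 3 + (-8) + 20 + 7 = 22
σ = (4, 1, 2, 3): 6 + 17 + 20 + 15 = 58
σ = (4, 1, 3, 2): 6 + 17 + (-1) + 28 = 50
σ = (4, 2, 1, 3): 6 + 4 + (-3) + 15 = 22
σ = (4, 2, 3, 1): 6 + 4 + (-1) + 7 = 16
σ = (4, 3, 1, 2): 6 + 22 + (-3) + 28 = 53
σ = (4, 3, 2, 1): 6 + 22 + 20 + 7 = 55
Optimal value attained by: σ = (4, 2, 3, 1).
Answer: det⊕(W) = 16; verdict: NONSINGULAR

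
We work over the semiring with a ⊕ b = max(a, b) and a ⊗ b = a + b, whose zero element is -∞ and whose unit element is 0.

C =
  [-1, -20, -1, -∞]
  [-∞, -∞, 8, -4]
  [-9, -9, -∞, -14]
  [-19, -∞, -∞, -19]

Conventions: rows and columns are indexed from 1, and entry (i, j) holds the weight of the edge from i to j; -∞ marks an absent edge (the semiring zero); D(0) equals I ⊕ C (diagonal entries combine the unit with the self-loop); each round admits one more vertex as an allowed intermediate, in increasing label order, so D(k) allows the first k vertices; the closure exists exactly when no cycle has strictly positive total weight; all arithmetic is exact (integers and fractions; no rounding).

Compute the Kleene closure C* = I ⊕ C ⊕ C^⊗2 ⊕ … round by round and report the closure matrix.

D(0):
  [0, -20, -1, -∞]
  [-∞, 0, 8, -4]
  [-9, -9, 0, -14]
  [-19, -∞, -∞, 0]
D(1):
  [0, -20, -1, -∞]
  [-∞, 0, 8, -4]
  [-9, -9, 0, -14]
  [-19, -39, -20, 0]
D(2):
  [0, -20, -1, -24]
  [-∞, 0, 8, -4]
  [-9, -9, 0, -13]
  [-19, -39, -20, 0]
D(3):
  [0, -10, -1, -14]
  [-1, 0, 8, -4]
  [-9, -9, 0, -13]
  [-19, -29, -20, 0]
D(4):
  [0, -10, -1, -14]
  [-1, 0, 8, -4]
  [-9, -9, 0, -13]
  [-19, -29, -20, 0]
Answer: C* = [[0, -10, -1, -14], [-1, 0, 8, -4], [-9, -9, 0, -13], [-19, -29, -20, 0]]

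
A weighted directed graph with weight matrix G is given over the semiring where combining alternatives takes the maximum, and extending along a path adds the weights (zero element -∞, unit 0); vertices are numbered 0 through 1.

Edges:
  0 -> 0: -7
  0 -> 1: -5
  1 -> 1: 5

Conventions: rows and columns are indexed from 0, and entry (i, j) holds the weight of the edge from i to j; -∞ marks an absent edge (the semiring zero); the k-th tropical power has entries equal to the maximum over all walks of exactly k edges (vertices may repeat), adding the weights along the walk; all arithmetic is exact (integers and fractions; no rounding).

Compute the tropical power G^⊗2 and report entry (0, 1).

G^⊗2:
  [-14, 0]
  [-∞, 10]
Key observation: the optimum is the walk 0->1->1, with weight (-5) + 5 = 0.
Optimal value attained by: walk 0->1->1.
Answer: (G^⊗2)[0][1] = 0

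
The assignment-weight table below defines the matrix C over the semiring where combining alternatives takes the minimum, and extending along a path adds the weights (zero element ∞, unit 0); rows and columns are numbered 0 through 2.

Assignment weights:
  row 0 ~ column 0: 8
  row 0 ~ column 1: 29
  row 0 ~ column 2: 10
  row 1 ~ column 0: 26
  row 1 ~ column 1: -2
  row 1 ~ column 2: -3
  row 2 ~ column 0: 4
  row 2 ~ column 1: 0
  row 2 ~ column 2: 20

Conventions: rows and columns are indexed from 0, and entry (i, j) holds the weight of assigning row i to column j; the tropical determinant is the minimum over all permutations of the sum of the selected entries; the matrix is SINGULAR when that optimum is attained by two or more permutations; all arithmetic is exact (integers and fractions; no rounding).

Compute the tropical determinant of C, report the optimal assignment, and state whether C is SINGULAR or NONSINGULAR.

σ = (0, 1, 2): 8 + (-2) + 20 = 26
σ = (0, 2, 1): 8 + (-3) + 0 = 5
σ = (1, 0, 2): 29 + 26 + 20 = 75
σ = (1, 2, 0): 29 + (-3) + 4 = 30
σ = (2, 0, 1): 10 + 26 + 0 = 36
σ = (2, 1, 0): 10 + (-2) + 4 = 12
Optimal value attained by: σ = (0, 2, 1).
Answer: det⊕(C) = 5; verdict: NONSINGULAR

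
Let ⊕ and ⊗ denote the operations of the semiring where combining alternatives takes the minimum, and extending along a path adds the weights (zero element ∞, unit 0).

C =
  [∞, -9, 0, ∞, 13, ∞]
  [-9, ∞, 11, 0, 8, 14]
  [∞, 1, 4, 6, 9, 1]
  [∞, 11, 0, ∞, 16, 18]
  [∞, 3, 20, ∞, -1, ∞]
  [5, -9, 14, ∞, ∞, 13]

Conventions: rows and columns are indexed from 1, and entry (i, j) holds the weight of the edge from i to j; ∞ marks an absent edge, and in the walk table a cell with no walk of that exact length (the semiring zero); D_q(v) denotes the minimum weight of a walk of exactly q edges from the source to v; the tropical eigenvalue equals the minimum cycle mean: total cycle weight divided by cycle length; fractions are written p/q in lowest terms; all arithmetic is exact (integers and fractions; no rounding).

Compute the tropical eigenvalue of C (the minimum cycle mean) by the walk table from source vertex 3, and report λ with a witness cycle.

q=0: [∞, ∞, 0, ∞, ∞, ∞]
q=1: [∞, 1, 4, 6, 9, 1]
q=2: [-8, -8, 6, 1, 8, 5]
q=3: [-17, -17, -8, -8, 0, 6]
q=4: [-26, -26, -17, -17, -9, -7]
q=5: [-35, -35, -26, -26, -18, -16]
q=6: [-44, -44, -35, -35, -27, -25]
Optimal cycle mean attained by: cycle 1->2->1, total (-9) + (-9), length 2.
Answer: λ = -9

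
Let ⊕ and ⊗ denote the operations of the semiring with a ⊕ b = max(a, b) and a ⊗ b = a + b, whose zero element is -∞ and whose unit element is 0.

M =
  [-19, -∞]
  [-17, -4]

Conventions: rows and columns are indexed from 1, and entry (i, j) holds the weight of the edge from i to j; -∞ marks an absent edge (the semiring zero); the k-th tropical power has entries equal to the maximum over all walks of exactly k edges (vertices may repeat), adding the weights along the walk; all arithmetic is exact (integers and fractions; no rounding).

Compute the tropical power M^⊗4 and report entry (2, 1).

M^⊗2:
  [-38, -∞]
  [-21, -8]
M^⊗3:
  [-57, -∞]
  [-25, -12]
M^⊗4:
  [-76, -∞]
  [-29, -16]
Key observation: the optimum is the walk 2->2->2->2->1, with weight (-4) + (-4) + (-4) + (-17) = -29.
Optimal value attained by: walk 2->2->2->2->1.
Answer: (M^⊗4)[2][1] = -29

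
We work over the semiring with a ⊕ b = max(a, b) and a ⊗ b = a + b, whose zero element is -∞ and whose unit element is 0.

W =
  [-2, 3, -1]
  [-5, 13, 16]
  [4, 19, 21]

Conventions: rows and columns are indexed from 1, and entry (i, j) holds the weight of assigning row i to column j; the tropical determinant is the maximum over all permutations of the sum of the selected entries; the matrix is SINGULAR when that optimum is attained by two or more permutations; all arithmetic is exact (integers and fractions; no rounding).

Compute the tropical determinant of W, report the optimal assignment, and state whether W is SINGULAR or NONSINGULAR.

σ = (1, 2, 3): (-2) + 13 + 21 = 32
σ = (1, 3, 2): (-2) + 16 + 19 = 33
σ = (2, 1, 3): 3 + (-5) + 21 = 19
σ = (2, 3, 1): 3 + 16 + 4 = 23
σ = (3, 1, 2): (-1) + (-5) + 19 = 13
σ = (3, 2, 1): (-1) + 13 + 4 = 16
Optimal value attained by: σ = (1, 3, 2).
Answer: det⊕(W) = 33; verdict: NONSINGULAR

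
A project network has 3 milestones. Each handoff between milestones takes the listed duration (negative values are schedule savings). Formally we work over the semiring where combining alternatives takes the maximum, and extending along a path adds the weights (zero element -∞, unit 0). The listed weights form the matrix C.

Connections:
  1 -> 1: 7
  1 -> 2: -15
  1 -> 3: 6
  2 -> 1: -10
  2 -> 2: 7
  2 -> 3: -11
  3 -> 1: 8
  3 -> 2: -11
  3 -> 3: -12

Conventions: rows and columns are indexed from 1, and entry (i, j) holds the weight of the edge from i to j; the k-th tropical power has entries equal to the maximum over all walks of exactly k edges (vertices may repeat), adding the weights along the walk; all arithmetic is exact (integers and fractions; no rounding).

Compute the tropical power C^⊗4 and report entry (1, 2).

C^⊗2:
  [14, -5, 13]
  [-3, 14, -4]
  [15, -4, 14]
C^⊗3:
  [21, 2, 20]
  [4, 21, 3]
  [22, 3, 21]
C^⊗4:
  [28, 9, 27]
  [11, 28, 10]
  [29, 10, 28]
Key observation: the optimum is the walk 1->1->1->3->2, with weight 7 + 7 + 6 + (-11) = 9.
Optimal value attained by: walk 1->1->1->3->2.
Answer: (C^⊗4)[1][2] = 9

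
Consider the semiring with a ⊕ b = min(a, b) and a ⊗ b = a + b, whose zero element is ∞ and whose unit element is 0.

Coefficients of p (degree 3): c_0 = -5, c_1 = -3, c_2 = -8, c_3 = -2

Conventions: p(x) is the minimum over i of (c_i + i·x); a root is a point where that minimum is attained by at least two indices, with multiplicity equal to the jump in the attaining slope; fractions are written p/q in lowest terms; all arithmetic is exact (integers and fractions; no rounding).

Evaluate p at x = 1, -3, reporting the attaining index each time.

p(1) = min(-5+0·1=-5, -3+1·1=-2, -8+2·1=-6, -2+3·1=1) = -6 (attained by i=2)
p(-3) = min(-5+0·(-3)=-5, -3+1·(-3)=-6, -8+2·(-3)=-14, -2+3·(-3)=-11) = -14 (attained by i=2)
Answer: p(1) = -6; p(-3) = -14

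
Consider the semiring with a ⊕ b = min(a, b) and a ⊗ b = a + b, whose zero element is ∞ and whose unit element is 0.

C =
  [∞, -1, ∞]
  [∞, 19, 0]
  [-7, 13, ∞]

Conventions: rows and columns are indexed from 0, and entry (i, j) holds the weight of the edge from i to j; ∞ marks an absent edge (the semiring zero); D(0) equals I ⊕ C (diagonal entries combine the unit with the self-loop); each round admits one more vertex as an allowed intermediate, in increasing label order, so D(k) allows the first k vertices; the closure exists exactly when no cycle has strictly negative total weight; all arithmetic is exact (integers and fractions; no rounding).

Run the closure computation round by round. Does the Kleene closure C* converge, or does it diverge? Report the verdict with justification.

D(0):
  [0, -1, ∞]
  [∞, 0, 0]
  [-7, 13, 0]
D(1):
  [0, -1, ∞]
  [∞, 0, 0]
  [-7, -8, 0]
Detection: at round 2, diagonal entry (2, 2) turns strictly negative.
Key observation: the cycle 2->0->1->2 has total weight (-7) + (-1) + 0, which is strictly negative.
Answer: DIVERGES — negative cycle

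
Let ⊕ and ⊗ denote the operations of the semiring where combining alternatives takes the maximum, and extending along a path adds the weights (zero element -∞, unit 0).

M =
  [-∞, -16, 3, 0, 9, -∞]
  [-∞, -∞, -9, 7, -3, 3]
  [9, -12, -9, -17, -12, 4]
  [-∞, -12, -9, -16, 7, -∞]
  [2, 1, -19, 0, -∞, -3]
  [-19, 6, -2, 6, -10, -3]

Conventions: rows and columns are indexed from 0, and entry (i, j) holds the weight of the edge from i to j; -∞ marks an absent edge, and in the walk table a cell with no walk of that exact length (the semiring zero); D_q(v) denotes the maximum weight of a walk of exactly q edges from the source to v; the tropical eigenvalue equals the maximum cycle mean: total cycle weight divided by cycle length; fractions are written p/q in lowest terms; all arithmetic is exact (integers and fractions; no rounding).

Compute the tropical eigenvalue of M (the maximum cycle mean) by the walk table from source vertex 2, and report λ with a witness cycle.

q=0: [-∞, -∞, 0, -∞, -∞, -∞]
q=1: [9, -12, -9, -17, -12, 4]
q=2: [0, 10, 12, 10, 18, 1]
q=3: [21, 19, 3, 18, 17, 16]
q=4: [19, 22, 24, 26, 30, 22]
q=5: [33, 31, 22, 30, 33, 28]
q=6: [35, 34, 36, 38, 42, 34]
Optimal cycle mean attained by: cycle 0->2->0, total 3 + 9, length 2.
Answer: λ = 6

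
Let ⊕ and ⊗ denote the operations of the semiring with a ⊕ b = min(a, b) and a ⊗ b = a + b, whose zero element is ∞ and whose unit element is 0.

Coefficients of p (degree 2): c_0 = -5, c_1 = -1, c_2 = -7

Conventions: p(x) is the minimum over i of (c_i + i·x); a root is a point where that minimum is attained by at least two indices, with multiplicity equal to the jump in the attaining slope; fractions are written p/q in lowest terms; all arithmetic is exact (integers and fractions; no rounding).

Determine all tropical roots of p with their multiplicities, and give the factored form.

hull edge (i=0, c=-5) to (i=2, c=-7): slope -1, span 2
Factored form: p(x) = -7 ⊗ (x ⊕ 1) ⊗ (x ⊕ 1)
Answer: roots = 1 (mult 2)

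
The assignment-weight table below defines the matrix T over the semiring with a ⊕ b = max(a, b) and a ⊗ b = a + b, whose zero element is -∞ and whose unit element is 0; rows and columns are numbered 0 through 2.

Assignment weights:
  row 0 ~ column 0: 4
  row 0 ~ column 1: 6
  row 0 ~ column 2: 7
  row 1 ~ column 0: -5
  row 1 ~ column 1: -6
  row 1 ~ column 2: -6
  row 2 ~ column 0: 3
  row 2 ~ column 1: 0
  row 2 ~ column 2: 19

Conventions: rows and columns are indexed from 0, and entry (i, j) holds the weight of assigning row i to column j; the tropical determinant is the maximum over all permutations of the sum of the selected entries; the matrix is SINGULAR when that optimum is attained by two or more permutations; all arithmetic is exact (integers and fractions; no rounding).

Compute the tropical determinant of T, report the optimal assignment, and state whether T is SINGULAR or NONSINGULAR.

σ = (0, 1, 2): 4 + (-6) + 19 = 17
σ = (0, 2, 1): 4 + (-6) + 0 = -2
σ = (1, 0, 2): 6 + (-5) + 19 = 20
σ = (1, 2, 0): 6 + (-6) + 3 = 3
σ = (2, 0, 1): 7 + (-5) + 0 = 2
σ = (2, 1, 0): 7 + (-6) + 3 = 4
Optimal value attained by: σ = (1, 0, 2).
Answer: det⊕(T) = 20; verdict: NONSINGULAR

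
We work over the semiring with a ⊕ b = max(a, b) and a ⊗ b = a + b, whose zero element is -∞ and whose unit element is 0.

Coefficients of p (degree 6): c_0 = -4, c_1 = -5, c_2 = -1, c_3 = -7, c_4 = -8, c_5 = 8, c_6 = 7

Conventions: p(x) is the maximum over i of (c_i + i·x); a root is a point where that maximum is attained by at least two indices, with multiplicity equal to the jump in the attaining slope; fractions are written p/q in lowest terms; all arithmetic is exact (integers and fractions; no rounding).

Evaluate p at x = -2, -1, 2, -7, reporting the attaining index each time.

p(-2) = max(-4+0·(-2)=-4, -5+1·(-2)=-7, -1+2·(-2)=-5, -7+3·(-2)=-13, -8+4·(-2)=-16, 8+5·(-2)=-2, 7+6·(-2)=-5) = -2 (attained by i=5)
p(-1) = max(-4+0·(-1)=-4, -5+1·(-1)=-6, -1+2·(-1)=-3, -7+3·(-1)=-10, -8+4·(-1)=-12, 8+5·(-1)=3, 7+6·(-1)=1) = 3 (attained by i=5)
p(2) = max(-4+0·2=-4, -5+1·2=-3, -1+2·2=3, -7+3·2=-1, -8+4·2=0, 8+5·2=18, 7+6·2=19) = 19 (attained by i=6)
p(-7) = max(-4+0·(-7)=-4, -5+1·(-7)=-12, -1+2·(-7)=-15, -7+3·(-7)=-28, -8+4·(-7)=-36, 8+5·(-7)=-27, 7+6·(-7)=-35) = -4 (attained by i=0)
Answer: p(-2) = -2; p(-1) = 3; p(2) = 19; p(-7) = -4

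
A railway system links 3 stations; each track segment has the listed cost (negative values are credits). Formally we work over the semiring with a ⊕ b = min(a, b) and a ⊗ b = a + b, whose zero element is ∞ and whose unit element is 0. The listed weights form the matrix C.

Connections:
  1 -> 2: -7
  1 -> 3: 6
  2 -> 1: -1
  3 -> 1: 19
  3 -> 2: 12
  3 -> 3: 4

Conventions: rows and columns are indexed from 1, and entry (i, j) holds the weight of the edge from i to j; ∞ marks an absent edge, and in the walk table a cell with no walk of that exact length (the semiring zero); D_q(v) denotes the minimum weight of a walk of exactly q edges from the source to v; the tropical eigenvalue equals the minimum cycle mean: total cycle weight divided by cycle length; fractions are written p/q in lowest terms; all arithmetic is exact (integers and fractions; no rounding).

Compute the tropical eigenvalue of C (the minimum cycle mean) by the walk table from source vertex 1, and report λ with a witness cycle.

q=0: [0, ∞, ∞]
q=1: [∞, -7, 6]
q=2: [-8, 18, 10]
q=3: [17, -15, -2]
Optimal cycle mean attained by: cycle 1->2->1, total (-7) + (-1), length 2.
Answer: λ = -4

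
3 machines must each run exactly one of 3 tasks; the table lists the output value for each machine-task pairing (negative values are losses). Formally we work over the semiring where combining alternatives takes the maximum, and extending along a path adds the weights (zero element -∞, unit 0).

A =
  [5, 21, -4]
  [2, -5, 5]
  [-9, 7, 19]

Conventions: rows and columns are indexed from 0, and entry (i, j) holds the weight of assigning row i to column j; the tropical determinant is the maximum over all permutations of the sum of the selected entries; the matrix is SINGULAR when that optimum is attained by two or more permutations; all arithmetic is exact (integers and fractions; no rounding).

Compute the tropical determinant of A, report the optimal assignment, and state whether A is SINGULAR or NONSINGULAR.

σ = (0, 1, 2): 5 + (-5) + 19 = 19
σ = (0, 2, 1): 5 + 5 + 7 = 17
σ = (1, 0, 2): 21 + 2 + 19 = 42
σ = (1, 2, 0): 21 + 5 + (-9) = 17
σ = (2, 0, 1): (-4) + 2 + 7 = 5
σ = (2, 1, 0): (-4) + (-5) + (-9) = -18
Optimal value attained by: σ = (1, 0, 2).
Answer: det⊕(A) = 42; verdict: NONSINGULAR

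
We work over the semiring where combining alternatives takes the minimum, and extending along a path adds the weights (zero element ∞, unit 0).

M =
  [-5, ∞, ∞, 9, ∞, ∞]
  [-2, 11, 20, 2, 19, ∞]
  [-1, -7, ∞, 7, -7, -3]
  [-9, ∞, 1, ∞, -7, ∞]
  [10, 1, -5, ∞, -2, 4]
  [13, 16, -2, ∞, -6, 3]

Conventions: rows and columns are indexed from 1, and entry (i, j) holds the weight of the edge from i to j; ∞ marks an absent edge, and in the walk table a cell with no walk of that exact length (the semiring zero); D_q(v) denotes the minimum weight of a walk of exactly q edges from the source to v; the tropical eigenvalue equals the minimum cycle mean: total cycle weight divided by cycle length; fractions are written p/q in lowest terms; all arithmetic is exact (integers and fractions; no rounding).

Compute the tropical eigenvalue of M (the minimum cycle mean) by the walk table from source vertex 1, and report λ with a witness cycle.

q=0: [0, ∞, ∞, ∞, ∞, ∞]
q=1: [-5, ∞, ∞, 9, ∞, ∞]
q=2: [-10, ∞, 10, 4, 2, ∞]
q=3: [-15, 3, -3, -1, -3, 6]
q=4: [-20, -10, -8, -6, -10, -6]
q=5: [-25, -15, -15, -11, -15, -11]
q=6: [-30, -22, -20, -16, -22, -18]
Optimal cycle mean attained by: cycle 3->5->3, total (-7) + (-5), length 2.
Answer: λ = -6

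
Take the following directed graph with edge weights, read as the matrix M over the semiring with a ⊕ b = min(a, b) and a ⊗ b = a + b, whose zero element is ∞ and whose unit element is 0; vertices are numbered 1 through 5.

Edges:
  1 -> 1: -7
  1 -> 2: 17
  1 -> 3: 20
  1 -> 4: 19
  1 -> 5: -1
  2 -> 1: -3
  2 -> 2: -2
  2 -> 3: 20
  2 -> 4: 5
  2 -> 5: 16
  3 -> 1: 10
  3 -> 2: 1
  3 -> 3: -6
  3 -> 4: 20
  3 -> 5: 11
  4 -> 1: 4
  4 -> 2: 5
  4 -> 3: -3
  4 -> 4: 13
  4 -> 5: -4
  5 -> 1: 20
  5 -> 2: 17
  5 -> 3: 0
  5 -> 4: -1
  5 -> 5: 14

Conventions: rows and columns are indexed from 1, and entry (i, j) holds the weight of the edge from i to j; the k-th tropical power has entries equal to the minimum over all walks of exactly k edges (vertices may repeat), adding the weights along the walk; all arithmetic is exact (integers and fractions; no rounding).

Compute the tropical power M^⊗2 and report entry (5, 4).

M^⊗2:
  [-14, 10, -1, -2, -8]
  [-10, -4, 2, 3, -4]
  [-2, -5, -12, 6, 5]
  [-3, -2, -9, -5, 3]
  [3, 1, -6, 12, -5]
Key observation: the optimum is the walk 5->4->4, with weight (-1) + 13 = 12.
Optimal value attained by: walk 5->4->4.
Answer: (M^⊗2)[5][4] = 12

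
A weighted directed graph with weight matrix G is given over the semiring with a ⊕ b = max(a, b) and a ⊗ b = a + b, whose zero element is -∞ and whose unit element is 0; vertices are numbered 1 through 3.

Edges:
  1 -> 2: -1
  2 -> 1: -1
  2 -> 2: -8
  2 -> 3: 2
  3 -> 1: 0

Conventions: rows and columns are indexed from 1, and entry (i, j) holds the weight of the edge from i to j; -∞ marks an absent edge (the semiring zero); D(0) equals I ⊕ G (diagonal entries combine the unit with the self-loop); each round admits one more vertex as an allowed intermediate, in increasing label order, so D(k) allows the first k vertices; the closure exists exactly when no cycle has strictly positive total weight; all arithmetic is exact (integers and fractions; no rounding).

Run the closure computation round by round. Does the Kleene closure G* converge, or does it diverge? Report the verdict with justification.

D(0):
  [0, -1, -∞]
  [-1, 0, 2]
  [0, -∞, 0]
D(1):
  [0, -1, -∞]
  [-1, 0, 2]
  [0, -1, 0]
Detection: at round 2, diagonal entry (3, 3) turns strictly positive.
Key observation: the cycle 3->1->2->3 has total weight 0 + (-1) + 2, which is strictly positive.
Answer: DIVERGES — positive cycle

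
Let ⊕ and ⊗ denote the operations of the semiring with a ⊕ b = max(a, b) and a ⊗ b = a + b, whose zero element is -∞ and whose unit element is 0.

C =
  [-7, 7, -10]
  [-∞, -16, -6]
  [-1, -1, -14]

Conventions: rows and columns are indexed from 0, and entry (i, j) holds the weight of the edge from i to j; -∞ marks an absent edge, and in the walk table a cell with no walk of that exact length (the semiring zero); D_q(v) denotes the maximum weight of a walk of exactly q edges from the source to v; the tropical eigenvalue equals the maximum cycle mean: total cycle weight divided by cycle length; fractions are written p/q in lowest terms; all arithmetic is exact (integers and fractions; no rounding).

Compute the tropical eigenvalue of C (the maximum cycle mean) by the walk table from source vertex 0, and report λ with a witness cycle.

q=0: [0, -∞, -∞]
q=1: [-7, 7, -10]
q=2: [-11, 0, 1]
q=3: [0, 0, -6]
Optimal cycle mean attained by: cycle 0->1->2->0, total 7 + (-6) + (-1), length 3.
Answer: λ = 0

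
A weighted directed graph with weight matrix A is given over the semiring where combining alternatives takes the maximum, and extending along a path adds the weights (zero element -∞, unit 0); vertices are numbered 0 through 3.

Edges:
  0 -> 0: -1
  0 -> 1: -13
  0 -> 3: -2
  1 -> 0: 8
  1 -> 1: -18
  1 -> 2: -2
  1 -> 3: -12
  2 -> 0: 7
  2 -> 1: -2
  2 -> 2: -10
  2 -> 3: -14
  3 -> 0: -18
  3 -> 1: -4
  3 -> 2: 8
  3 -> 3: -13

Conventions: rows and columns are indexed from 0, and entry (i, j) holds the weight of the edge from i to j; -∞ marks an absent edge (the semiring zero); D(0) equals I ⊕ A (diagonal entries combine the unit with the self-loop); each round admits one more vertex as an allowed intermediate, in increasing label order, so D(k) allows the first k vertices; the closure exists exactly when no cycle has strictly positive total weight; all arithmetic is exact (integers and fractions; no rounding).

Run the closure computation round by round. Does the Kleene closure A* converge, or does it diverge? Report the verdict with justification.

D(0):
  [0, -13, -∞, -2]
  [8, 0, -2, -12]
  [7, -2, 0, -14]
  [-18, -4, 8, 0]
D(1):
  [0, -13, -∞, -2]
  [8, 0, -2, 6]
  [7, -2, 0, 5]
  [-18, -4, 8, 0]
Detection: at round 2, diagonal entry (3, 3) turns strictly positive.
Key observation: the cycle 3->1->0->3 has total weight (-4) + 8 + (-2), which is strictly positive.
Answer: DIVERGES — positive cycle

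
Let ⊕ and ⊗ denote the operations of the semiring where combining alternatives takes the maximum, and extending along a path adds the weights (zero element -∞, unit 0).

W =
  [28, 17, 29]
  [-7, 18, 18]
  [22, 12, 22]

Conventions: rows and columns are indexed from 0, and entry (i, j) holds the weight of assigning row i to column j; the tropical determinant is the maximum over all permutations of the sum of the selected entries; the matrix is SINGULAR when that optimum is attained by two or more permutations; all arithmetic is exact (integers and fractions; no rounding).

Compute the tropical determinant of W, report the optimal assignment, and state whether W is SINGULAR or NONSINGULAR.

σ = (0, 1, 2): 28 + 18 + 22 = 68
σ = (0, 2, 1): 28 + 18 + 12 = 58
σ = (1, 0, 2): 17 + (-7) + 22 = 32
σ = (1, 2, 0): 17 + 18 + 22 = 57
σ = (2, 0, 1): 29 + (-7) + 12 = 34
σ = (2, 1, 0): 29 + 18 + 22 = 69
Optimal value attained by: σ = (2, 1, 0).
Answer: det⊕(W) = 69; verdict: NONSINGULAR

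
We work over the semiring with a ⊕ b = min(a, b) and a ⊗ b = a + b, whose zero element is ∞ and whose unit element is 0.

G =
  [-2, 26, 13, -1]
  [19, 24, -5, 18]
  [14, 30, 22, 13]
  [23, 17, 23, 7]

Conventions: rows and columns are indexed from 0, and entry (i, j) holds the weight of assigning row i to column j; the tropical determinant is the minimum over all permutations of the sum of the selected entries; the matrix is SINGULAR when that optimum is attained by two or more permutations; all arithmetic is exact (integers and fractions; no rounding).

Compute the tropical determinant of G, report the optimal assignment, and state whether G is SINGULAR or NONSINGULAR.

σ = (0, 1, 2, 3): (-2) + 24 + 22 + 7 = 51
σ = (0, 1, 3, 2): (-2) + 24 + 13 + 23 = 58
σ = (0, 2, 1, 3): (-2) + (-5) + 30 + 7 = 30
σ = (0, 2, 3, 1): (-2) + (-5) + 13 + 17 = 23
σ = (0, 3, 1, 2): (-2) + 18 + 30 + 23 = 69
σ = (0, 3, 2, 1): (-2) + 18 + 22 + 17 = 55
σ = (1, 0, 2, 3): 26 + 19 + 22 + 7 = 74
σ = (1, 0, 3, 2): 26 + 19 + 13 + 23 = 81
σ = (1, 2, 0, 3): 26 + (-5) + 14 + 7 = 42
σ = (1, 2, 3, 0): 26 + (-5) + 13 + 23 = 57
σ = (1, 3, 0, 2): 26 + 18 + 14 + 23 = 81
σ = (1, 3, 2, 0): 26 + 18 + 22 + 23 = 89
σ = (2, 0, 1, 3): 13 + 19 + 30 + 7 = 69
σ = (2, 0, 3, 1): 13 + 19 + 13 + 17 = 62
σ = (2, 1, 0, 3): 13 + 24 + 14 + 7 = 58
σ = (2, 1, 3, 0): 13 + 24 + 13 + 23 = 73
σ = (2, 3, 0, 1): 13 + 18 + 14 + 17 = 62
σ = (2, 3, 1, 0): 13 + 18 + 30 + 23 = 84
σ = (3, 0, 1, 2): (-1) + 19 + 30 + 23 = 71
σ = (3, 0, 2, 1): (-1) + 19 + 22 + 17 = 57
σ = (3, 1, 0, 2): (-1) + 24 + 14 + 23 = 60
σ = (3, 1, 2, 0): (-1) + 24 + 22 + 23 = 68
σ = (3, 2, 0, 1): (-1) + (-5) + 14 + 17 = 25
σ = (3, 2, 1, 0): (-1) + (-5) + 30 + 23 = 47
Optimal value attained by: σ = (0, 2, 3, 1).
Answer: det⊕(G) = 23; verdict: NONSINGULAR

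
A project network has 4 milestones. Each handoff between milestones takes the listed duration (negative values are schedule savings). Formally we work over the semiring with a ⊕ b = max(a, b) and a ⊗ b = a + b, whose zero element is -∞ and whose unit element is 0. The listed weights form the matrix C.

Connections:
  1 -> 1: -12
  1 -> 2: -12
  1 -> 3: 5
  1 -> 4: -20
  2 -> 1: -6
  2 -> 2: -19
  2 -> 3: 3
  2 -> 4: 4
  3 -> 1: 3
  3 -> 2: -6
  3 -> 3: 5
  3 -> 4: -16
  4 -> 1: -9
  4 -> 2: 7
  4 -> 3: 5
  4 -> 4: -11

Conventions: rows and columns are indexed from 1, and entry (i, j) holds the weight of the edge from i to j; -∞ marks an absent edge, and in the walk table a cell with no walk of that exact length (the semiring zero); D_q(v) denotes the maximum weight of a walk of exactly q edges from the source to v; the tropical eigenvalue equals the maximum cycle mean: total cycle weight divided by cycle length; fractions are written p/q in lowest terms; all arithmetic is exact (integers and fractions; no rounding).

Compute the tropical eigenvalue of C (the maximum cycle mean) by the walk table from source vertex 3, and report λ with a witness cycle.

q=0: [-∞, -∞, 0, -∞]
q=1: [3, -6, 5, -16]
q=2: [8, -1, 10, -2]
q=3: [13, 5, 15, 3]
q=4: [18, 10, 20, 9]
Optimal cycle mean attained by: cycle 2->4->2, total 4 + 7, length 2.
Answer: λ = 11/2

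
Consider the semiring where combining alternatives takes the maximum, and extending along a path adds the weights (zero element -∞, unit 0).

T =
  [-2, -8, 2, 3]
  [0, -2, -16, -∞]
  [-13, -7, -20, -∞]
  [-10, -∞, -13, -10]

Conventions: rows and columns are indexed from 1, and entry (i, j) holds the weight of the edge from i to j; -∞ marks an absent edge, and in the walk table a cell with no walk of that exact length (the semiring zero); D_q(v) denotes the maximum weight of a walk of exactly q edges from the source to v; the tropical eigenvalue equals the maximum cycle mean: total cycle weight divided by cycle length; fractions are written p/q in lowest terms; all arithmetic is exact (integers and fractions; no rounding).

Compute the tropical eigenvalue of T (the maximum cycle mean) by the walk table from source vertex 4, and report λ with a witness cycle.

q=0: [-∞, -∞, -∞, 0]
q=1: [-10, -∞, -13, -10]
q=2: [-12, -18, -8, -7]
q=3: [-14, -15, -10, -9]
q=4: [-15, -17, -12, -11]
Optimal cycle mean attained by: cycle 1->3->2->1, total 2 + (-7) + 0, length 3.
Answer: λ = -5/3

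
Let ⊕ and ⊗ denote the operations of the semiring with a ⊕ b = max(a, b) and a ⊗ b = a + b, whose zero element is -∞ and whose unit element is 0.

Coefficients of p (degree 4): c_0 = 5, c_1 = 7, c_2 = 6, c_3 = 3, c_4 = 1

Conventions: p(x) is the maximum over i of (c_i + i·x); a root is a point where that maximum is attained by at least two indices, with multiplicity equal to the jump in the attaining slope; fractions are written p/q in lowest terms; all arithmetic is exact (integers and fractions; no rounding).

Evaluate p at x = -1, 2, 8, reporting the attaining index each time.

p(-1) = max(5+0·(-1)=5, 7+1·(-1)=6, 6+2·(-1)=4, 3+3·(-1)=0, 1+4·(-1)=-3) = 6 (attained by i=1)
p(2) = max(5+0·2=5, 7+1·2=9, 6+2·2=10, 3+3·2=9, 1+4·2=9) = 10 (attained by i=2)
p(8) = max(5+0·8=5, 7+1·8=15, 6+2·8=22, 3+3·8=27, 1+4·8=33) = 33 (attained by i=4)
Answer: p(-1) = 6; p(2) = 10; p(8) = 33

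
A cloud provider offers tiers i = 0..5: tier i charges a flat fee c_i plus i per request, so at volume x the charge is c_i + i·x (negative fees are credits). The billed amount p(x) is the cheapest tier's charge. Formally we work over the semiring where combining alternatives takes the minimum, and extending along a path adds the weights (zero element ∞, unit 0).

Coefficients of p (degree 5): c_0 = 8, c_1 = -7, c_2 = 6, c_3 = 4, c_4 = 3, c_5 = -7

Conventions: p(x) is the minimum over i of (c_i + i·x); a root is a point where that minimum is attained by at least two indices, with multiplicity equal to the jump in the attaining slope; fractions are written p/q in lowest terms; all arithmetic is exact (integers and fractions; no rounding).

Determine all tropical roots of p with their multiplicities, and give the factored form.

hull edge (i=0, c=8) to (i=1, c=-7): slope -15, span 1
hull edge (i=1, c=-7) to (i=5, c=-7): slope 0, span 4
Factored form: p(x) = -7 ⊗ (x ⊕ 0) ⊗ (x ⊕ 0) ⊗ (x ⊕ 0) ⊗ (x ⊕ 0) ⊗ (x ⊕ 15)
Answer: roots = 0 (mult 4), 15 (mult 1)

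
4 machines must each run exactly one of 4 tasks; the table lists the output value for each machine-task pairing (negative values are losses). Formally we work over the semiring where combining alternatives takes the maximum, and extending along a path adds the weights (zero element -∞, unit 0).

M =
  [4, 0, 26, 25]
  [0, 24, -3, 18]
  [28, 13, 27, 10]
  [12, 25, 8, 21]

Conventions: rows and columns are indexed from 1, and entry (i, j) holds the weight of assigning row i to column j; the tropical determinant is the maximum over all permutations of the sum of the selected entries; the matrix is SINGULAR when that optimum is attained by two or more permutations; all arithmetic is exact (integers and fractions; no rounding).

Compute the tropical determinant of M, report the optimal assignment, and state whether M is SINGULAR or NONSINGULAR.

σ = (1, 2, 3, 4): 4 + 24 + 27 + 21 = 76
σ = (1, 2, 4, 3): 4 + 24 + 10 + 8 = 46
σ = (1, 3, 2, 4): 4 + (-3) + 13 + 21 = 35
σ = (1, 3, 4, 2): 4 + (-3) + 10 + 25 = 36
σ = (1, 4, 2, 3): 4 + 18 + 13 + 8 = 43
σ = (1, 4, 3, 2): 4 + 18 + 27 + 25 = 74
σ = (2, 1, 3, 4): 0 + 0 + 27 + 21 = 48
σ = (2, 1, 4, 3): 0 + 0 + 10 + 8 = 18
σ = (2, 3, 1, 4): 0 + (-3) + 28 + 21 = 46
σ = (2, 3, 4, 1): 0 + (-3) + 10 + 12 = 19
σ = (2, 4, 1, 3): 0 + 18 + 28 + 8 = 54
σ = (2, 4, 3, 1): 0 + 18 + 27 + 12 = 57
σ = (3, 1, 2, 4): 26 + 0 + 13 + 21 = 60
σ = (3, 1, 4, 2): 26 + 0 + 10 + 25 = 61
σ = (3, 2, 1, 4): 26 + 24 + 28 + 21 = 99
σ = (3, 2, 4, 1): 26 + 24 + 10 + 12 = 72
σ = (3, 4, 1, 2): 26 + 18 + 28 + 25 = 97
σ = (3, 4, 2, 1): 26 + 18 + 13 + 12 = 69
σ = (4, 1, 2, 3): 25 + 0 + 13 + 8 = 46
σ = (4, 1, 3, 2): 25 + 0 + 27 + 25 = 77
σ = (4, 2, 1, 3): 25 + 24 + 28 + 8 = 85
σ = (4, 2, 3, 1): 25 + 24 + 27 + 12 = 88
σ = (4, 3, 1, 2): 25 + (-3) + 28 + 25 = 75
σ = (4, 3, 2, 1): 25 + (-3) + 13 + 12 = 47
Optimal value attained by: σ = (3, 2, 1, 4).
Answer: det⊕(M) = 99; verdict: NONSINGULAR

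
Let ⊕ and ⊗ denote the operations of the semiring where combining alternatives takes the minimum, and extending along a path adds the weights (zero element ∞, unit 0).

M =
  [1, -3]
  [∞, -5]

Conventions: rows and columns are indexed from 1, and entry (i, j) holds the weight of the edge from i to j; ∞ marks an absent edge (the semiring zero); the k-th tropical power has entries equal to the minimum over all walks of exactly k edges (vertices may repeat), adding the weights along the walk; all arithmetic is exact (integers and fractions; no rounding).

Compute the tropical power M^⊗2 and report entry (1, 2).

M^⊗2:
  [2, -8]
  [∞, -10]
Key observation: the optimum is the walk 1->2->2, with weight (-3) + (-5) = -8.
Optimal value attained by: walk 1->2->2.
Answer: (M^⊗2)[1][2] = -8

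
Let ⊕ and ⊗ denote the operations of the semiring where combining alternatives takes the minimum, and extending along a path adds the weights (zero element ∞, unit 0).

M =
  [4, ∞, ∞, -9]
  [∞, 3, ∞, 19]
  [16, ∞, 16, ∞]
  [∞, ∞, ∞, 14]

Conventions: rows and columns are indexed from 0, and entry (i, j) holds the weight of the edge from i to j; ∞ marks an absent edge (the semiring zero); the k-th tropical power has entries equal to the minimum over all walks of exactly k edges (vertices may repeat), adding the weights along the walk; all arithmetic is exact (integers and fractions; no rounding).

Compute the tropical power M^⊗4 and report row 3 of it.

M^⊗2:
  [8, ∞, ∞, -5]
  [∞, 6, ∞, 22]
  [20, ∞, 32, 7]
  [∞, ∞, ∞, 28]
M^⊗3:
  [12, ∞, ∞, -1]
  [∞, 9, ∞, 25]
  [24, ∞, 48, 11]
  [∞, ∞, ∞, 42]
M^⊗4:
  [16, ∞, ∞, 3]
  [∞, 12, ∞, 28]
  [28, ∞, 64, 15]
  [∞, ∞, ∞, 56]
Answer: row 3 of M^⊗4 = [∞, ∞, ∞, 56]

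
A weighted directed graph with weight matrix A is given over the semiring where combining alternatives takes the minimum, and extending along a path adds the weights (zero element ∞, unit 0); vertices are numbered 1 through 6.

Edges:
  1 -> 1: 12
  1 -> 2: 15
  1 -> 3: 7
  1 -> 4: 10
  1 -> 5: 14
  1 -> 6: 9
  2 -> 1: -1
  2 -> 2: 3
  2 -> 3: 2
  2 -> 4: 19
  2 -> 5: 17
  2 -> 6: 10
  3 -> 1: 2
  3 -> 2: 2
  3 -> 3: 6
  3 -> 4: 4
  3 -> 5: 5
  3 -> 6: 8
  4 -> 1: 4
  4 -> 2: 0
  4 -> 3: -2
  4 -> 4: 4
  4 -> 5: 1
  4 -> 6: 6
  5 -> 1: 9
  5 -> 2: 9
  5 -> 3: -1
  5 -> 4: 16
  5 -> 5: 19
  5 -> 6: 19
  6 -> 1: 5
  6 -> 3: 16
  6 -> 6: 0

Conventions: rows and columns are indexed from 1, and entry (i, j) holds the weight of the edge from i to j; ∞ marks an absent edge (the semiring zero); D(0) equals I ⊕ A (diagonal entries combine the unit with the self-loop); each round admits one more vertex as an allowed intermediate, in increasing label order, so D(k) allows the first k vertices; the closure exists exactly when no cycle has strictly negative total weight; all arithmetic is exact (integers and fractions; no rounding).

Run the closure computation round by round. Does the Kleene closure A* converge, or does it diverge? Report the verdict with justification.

D(0):
  [0, 15, 7, 10, 14, 9]
  [-1, 0, 2, 19, 17, 10]
  [2, 2, 0, 4, 5, 8]
  [4, 0, -2, 0, 1, 6]
  [9, 9, -1, 16, 0, 19]
  [5, ∞, 16, ∞, ∞, 0]
D(1):
  [0, 15, 7, 10, 14, 9]
  [-1, 0, 2, 9, 13, 8]
  [2, 2, 0, 4, 5, 8]
  [4, 0, -2, 0, 1, 6]
  [9, 9, -1, 16, 0, 18]
  [5, 20, 12, 15, 19, 0]
D(2):
  [0, 15, 7, 10, 14, 9]
  [-1, 0, 2, 9, 13, 8]
  [1, 2, 0, 4, 5, 8]
  [-1, 0, -2, 0, 1, 6]
  [8, 9, -1, 16, 0, 17]
  [5, 20, 12, 15, 19, 0]
D(3):
  [0, 9, 7, 10, 12, 9]
  [-1, 0, 2, 6, 7, 8]
  [1, 2, 0, 4, 5, 8]
  [-1, 0, -2, 0, 1, 6]
  [0, 1, -1, 3, 0, 7]
  [5, 14, 12, 15, 17, 0]
D(4):
  [0, 9, 7, 10, 11, 9]
  [-1, 0, 2, 6, 7, 8]
  [1, 2, 0, 4, 5, 8]
  [-1, 0, -2, 0, 1, 6]
  [0, 1, -1, 3, 0, 7]
  [5, 14, 12, 15, 16, 0]
D(5):
  [0, 9, 7, 10, 11, 9]
  [-1, 0, 2, 6, 7, 8]
  [1, 2, 0, 4, 5, 8]
  [-1, 0, -2, 0, 1, 6]
  [0, 1, -1, 3, 0, 7]
  [5, 14, 12, 15, 16, 0]
D(6):
  [0, 9, 7, 10, 11, 9]
  [-1, 0, 2, 6, 7, 8]
  [1, 2, 0, 4, 5, 8]
  [-1, 0, -2, 0, 1, 6]
  [0, 1, -1, 3, 0, 7]
  [5, 14, 12, 15, 16, 0]
Key observation: every diagonal entry stays at the unit through all rounds, so no improving cycle exists.
Answer: CONVERGES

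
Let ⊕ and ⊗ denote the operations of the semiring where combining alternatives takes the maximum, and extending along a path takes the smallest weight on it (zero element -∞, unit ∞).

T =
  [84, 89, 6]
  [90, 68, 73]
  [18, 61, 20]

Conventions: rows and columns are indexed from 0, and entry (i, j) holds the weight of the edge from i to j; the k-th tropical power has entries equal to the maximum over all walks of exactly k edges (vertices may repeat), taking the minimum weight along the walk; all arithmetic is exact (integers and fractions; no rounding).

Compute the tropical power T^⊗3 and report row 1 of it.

T^⊗2:
  [89, 84, 73]
  [84, 89, 68]
  [61, 61, 61]
T^⊗3:
  [84, 89, 73]
  [89, 84, 73]
  [61, 61, 61]
Answer: row 1 of T^⊗3 = [89, 84, 73]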